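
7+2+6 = 15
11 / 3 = 3.67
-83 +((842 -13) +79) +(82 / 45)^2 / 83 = 138668599 / 168075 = 825.04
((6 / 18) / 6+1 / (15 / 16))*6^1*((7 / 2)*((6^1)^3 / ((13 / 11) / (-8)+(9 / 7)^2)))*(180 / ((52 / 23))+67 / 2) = 161385939792 / 421915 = 382508.18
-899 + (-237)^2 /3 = 17824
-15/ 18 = -5/ 6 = -0.83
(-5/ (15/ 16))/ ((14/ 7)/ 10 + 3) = -5/ 3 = -1.67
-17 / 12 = -1.42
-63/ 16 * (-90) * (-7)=-19845/ 8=-2480.62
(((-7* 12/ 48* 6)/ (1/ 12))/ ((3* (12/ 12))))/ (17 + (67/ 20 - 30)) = 840/ 193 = 4.35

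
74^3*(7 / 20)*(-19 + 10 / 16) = -52121937 / 20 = -2606096.85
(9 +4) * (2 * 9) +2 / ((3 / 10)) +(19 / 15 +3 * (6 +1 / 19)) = 74126 / 285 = 260.09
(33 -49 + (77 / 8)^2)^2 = 24059025 / 4096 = 5873.79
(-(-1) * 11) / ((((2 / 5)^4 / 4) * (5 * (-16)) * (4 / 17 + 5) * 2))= -23375 / 11392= -2.05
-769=-769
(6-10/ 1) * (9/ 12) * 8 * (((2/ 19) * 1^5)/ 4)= -12/ 19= -0.63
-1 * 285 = -285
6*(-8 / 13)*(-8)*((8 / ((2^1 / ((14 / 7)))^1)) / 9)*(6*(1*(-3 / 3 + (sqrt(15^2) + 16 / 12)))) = 2415.59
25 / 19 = 1.32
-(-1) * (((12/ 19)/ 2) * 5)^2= 900/ 361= 2.49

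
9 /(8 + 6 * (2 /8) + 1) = 6 /7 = 0.86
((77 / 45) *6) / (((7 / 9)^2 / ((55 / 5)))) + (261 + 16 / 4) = 15809 / 35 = 451.69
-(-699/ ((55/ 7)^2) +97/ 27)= 631352/ 81675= 7.73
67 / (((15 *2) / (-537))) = -11993 / 10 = -1199.30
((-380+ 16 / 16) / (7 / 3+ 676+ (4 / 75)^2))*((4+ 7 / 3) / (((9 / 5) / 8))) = -180025000 / 11446923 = -15.73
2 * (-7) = -14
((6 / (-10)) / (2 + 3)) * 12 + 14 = 314 / 25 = 12.56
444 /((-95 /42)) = -18648 /95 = -196.29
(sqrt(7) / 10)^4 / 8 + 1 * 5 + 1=480049 / 80000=6.00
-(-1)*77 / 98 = 11 / 14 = 0.79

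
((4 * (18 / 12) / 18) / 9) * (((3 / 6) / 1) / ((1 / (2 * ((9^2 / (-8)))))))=-3 / 8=-0.38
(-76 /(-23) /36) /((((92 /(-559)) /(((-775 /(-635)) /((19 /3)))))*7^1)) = -86645 /5643372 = -0.02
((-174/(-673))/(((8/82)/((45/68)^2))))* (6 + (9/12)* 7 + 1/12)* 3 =7223175/183056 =39.46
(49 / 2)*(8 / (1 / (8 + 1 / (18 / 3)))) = 1600.67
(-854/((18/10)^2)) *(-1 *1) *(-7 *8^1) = -1195600/81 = -14760.49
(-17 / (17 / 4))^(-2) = 1 / 16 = 0.06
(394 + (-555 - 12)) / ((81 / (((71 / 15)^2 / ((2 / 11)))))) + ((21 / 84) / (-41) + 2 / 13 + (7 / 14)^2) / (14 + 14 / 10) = -263.16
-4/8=-1/2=-0.50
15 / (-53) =-15 / 53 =-0.28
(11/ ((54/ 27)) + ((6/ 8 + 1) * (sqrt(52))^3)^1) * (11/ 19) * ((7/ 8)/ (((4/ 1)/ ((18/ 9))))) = 847/ 608 + 7007 * sqrt(13)/ 152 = 167.60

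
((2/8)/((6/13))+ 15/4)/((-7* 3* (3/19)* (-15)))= 0.09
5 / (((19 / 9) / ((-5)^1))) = -225 / 19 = -11.84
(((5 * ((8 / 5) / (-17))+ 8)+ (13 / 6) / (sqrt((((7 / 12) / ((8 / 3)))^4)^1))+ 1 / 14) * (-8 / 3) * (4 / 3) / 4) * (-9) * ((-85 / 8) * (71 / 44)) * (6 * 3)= -281472045 / 2156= -130552.90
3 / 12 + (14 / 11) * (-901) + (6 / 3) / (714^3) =-1147605917687 / 1000984446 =-1146.48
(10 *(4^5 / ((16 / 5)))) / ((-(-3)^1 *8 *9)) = 400 / 27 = 14.81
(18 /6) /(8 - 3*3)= -3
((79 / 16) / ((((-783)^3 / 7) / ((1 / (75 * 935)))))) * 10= -553 / 53861462681400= -0.00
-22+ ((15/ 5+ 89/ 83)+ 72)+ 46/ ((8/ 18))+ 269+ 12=438.57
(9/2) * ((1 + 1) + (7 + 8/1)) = 153/2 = 76.50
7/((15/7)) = 49/15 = 3.27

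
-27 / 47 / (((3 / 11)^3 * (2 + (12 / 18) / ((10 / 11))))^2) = -44289025 / 237021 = -186.86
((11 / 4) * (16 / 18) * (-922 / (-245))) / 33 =1844 / 6615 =0.28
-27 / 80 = -0.34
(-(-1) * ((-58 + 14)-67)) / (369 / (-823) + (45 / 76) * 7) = -2314276 / 77067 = -30.03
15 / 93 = 5 / 31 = 0.16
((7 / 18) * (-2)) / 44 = -7 / 396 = -0.02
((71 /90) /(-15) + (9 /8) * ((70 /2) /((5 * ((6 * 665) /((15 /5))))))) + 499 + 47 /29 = 2978815867 /5950800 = 500.57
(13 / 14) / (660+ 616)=13 / 17864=0.00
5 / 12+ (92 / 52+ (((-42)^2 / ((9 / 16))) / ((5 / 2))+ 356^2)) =99834217 / 780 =127992.59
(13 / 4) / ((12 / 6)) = 13 / 8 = 1.62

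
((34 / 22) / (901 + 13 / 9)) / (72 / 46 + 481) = 3519 / 991606858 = 0.00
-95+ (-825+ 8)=-912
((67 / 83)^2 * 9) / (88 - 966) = -40401 / 6048542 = -0.01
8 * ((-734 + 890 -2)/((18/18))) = 1232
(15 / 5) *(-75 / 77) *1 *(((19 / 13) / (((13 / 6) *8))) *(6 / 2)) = -38475 / 52052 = -0.74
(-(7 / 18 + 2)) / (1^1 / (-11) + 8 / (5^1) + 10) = -2365 / 11394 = -0.21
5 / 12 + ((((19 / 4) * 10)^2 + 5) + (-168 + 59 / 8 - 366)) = 41641 / 24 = 1735.04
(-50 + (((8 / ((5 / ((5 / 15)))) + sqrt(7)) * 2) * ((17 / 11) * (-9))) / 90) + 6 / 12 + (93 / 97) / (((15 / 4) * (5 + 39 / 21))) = -5295261 / 106700 - 17 * sqrt(7) / 55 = -50.45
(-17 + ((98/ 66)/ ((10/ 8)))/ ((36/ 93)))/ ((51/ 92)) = -634432/ 25245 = -25.13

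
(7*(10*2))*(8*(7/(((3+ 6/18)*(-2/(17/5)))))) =-19992/5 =-3998.40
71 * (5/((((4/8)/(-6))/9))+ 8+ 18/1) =-36494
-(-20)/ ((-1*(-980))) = 1/ 49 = 0.02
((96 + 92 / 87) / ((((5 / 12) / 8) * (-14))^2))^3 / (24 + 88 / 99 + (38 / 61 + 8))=181521.39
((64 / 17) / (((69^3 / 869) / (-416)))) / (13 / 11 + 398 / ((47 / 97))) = -11961444352 / 2375024473881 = -0.01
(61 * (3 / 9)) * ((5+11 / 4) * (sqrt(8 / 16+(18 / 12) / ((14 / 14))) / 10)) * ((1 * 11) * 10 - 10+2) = 32147 * sqrt(2) / 20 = 2273.14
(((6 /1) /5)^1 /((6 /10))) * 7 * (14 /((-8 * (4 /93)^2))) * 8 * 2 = -423801 /2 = -211900.50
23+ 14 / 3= 83 / 3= 27.67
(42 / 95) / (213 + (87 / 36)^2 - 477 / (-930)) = 187488 / 93023297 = 0.00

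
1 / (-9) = -1 / 9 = -0.11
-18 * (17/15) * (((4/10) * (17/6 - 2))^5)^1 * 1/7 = -34/2835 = -0.01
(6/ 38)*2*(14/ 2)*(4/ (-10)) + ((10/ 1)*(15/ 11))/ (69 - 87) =-5147/ 3135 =-1.64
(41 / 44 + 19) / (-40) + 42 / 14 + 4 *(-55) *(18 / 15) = -261.50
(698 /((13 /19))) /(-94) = -6631 /611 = -10.85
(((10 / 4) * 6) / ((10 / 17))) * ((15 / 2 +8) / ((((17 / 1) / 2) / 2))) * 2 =186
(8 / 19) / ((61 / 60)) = 480 / 1159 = 0.41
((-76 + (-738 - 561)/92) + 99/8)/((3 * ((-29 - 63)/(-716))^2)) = -458346505/292008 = -1569.64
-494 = -494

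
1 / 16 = 0.06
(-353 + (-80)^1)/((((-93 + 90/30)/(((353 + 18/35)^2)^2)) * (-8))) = -10148175006088179553/1080450000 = -9392544778.65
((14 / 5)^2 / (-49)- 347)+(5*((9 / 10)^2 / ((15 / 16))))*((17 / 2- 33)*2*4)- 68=-31547 / 25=-1261.88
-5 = -5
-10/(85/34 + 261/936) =-1040/289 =-3.60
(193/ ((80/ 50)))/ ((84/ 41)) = 39565/ 672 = 58.88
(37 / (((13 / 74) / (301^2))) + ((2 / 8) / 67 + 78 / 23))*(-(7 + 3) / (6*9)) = -2548460413805 / 721188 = -3533697.75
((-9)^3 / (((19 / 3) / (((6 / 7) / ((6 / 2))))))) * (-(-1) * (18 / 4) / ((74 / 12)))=-118098 / 4921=-24.00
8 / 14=4 / 7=0.57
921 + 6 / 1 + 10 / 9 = 8353 / 9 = 928.11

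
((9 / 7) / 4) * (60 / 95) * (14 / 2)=27 / 19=1.42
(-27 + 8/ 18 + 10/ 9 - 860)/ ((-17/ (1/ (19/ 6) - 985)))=-149092021/ 2907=-51287.24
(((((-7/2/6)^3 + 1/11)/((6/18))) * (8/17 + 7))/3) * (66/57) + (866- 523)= 95461981/279072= 342.07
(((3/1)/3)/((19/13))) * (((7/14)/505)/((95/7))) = 91/1823050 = 0.00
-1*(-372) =372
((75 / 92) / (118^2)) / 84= 25 / 35868224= 0.00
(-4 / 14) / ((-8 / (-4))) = -1 / 7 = -0.14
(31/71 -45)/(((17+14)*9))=-3164/19809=-0.16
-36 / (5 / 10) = -72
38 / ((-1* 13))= -38 / 13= -2.92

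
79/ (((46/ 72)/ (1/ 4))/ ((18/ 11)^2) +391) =230364/ 1142939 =0.20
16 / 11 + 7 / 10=2.15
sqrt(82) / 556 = 0.02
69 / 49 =1.41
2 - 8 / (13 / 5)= -14 / 13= -1.08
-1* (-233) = 233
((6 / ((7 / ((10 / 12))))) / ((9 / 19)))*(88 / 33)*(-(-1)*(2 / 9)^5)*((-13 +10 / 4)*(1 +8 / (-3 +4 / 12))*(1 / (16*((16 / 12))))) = 380 / 177147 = 0.00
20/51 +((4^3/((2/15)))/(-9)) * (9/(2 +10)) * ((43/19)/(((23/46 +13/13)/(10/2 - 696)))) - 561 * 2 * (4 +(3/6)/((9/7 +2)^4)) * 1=3363364568633/90388643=37210.03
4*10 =40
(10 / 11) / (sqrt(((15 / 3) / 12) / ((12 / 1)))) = 24* sqrt(5) / 11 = 4.88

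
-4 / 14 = -2 / 7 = -0.29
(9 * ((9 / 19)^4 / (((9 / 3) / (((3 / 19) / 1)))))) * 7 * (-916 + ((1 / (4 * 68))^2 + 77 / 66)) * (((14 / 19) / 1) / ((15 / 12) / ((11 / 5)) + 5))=-8792553308121 / 435080307488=-20.21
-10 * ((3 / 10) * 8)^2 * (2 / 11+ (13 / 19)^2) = -743328 / 19855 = -37.44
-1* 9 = -9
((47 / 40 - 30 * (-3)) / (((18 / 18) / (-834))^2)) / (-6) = -211391061 / 20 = -10569553.05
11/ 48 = 0.23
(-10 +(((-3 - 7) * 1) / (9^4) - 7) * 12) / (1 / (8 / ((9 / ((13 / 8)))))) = -2673034 / 19683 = -135.80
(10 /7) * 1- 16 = -102 /7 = -14.57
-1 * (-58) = 58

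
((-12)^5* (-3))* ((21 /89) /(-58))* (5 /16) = -2449440 /2581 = -949.03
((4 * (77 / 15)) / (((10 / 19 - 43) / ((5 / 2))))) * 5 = -14630 / 2421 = -6.04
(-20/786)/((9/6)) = -20/1179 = -0.02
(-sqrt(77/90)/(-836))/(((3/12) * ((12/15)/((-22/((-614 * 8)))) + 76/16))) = 2 * sqrt(770)/2299437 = 0.00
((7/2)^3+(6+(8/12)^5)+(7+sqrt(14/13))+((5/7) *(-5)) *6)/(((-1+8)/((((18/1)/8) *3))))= 27 *sqrt(182)/364+470539/14112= 34.34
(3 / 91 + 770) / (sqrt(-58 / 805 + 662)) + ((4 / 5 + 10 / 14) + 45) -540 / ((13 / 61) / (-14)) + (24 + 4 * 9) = 70073 * sqrt(107236465) / 24244766 + 16189064 / 455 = 35610.29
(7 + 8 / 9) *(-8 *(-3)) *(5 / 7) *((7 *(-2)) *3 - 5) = -133480 / 21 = -6356.19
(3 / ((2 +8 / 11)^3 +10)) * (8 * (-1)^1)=-15972 / 20155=-0.79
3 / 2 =1.50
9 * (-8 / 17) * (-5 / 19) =360 / 323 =1.11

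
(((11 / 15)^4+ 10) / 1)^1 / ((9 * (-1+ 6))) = 520891 / 2278125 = 0.23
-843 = -843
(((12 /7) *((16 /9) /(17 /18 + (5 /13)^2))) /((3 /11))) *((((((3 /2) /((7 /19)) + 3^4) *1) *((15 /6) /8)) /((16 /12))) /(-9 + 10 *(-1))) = -33211035 /3093713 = -10.74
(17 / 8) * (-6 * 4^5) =-13056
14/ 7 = 2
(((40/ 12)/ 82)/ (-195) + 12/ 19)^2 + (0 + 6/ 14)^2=237023342266/ 407045276001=0.58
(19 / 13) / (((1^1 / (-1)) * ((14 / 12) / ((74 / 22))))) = -4218 / 1001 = -4.21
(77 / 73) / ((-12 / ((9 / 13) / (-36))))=77 / 45552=0.00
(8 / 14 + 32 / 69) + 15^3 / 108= 32.29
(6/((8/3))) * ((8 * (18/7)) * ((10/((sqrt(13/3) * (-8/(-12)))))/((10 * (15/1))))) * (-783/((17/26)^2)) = -6595992 * sqrt(39)/10115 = -4072.36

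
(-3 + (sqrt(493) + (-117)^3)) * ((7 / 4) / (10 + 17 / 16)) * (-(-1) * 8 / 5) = -405375.15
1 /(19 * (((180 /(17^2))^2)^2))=6975757441 /19945440000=0.35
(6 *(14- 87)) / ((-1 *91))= 438 / 91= 4.81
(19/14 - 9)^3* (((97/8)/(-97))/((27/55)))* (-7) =-67377365/84672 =-795.75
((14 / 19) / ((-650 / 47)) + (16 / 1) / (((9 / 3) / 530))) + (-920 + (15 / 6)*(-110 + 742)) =3486.61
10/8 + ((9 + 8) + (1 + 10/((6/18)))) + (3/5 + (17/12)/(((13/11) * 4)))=156467/3120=50.15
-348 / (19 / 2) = -696 / 19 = -36.63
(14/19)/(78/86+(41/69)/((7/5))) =145383/262694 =0.55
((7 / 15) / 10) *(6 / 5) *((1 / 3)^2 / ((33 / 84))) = 0.02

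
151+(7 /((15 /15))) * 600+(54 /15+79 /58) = 1263229 /290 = 4355.96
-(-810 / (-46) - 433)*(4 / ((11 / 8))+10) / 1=1356668 / 253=5362.32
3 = 3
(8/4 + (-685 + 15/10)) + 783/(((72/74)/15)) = 45559/4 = 11389.75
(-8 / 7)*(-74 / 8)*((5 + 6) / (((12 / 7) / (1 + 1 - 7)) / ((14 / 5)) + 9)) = 13.10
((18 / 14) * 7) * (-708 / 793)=-6372 / 793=-8.04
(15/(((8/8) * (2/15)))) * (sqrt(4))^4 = 1800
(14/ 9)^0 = 1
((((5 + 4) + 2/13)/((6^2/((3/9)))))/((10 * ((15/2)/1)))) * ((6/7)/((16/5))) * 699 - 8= -145799/18720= -7.79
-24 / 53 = -0.45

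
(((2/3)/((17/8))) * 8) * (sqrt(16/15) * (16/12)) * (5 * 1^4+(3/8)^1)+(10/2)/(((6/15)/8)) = 11008 * sqrt(15)/2295+100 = 118.58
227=227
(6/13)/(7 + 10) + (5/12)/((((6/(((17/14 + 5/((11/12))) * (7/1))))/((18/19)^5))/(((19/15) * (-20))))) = -19846471974/316810351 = -62.64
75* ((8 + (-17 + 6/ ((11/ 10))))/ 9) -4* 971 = -43049/ 11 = -3913.55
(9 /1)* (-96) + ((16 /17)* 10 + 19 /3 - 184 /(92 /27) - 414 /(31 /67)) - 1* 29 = -2886952 /1581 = -1826.03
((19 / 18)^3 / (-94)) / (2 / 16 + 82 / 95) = -651605 / 51463026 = -0.01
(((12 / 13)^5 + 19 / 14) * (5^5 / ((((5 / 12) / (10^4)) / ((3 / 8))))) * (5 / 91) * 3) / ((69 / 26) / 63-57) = -13337428359375000 / 80827887049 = -165010.23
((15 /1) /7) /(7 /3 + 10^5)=45 /2100049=0.00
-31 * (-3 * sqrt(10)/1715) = 93 * sqrt(10)/1715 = 0.17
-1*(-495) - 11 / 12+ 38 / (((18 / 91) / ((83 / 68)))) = 222943 / 306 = 728.57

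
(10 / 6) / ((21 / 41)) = 3.25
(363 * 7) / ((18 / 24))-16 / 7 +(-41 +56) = 23805 / 7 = 3400.71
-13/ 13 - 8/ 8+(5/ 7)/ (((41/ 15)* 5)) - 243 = -244.95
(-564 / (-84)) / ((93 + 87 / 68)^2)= 217328 / 287706447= 0.00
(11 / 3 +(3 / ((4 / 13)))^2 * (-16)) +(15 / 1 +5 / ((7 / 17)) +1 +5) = -31168 / 21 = -1484.19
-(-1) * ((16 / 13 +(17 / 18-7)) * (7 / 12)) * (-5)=39515 / 2808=14.07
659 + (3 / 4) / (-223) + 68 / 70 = 20604203 / 31220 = 659.97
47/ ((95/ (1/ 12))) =47/ 1140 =0.04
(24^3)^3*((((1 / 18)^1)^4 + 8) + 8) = 42268945809408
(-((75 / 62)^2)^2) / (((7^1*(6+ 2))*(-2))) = 31640625 / 1654949632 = 0.02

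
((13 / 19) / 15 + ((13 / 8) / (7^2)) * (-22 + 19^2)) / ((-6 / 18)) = -1261091 / 37240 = -33.86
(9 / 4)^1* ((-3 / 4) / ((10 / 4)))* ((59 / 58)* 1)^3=-5545233 / 7804480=-0.71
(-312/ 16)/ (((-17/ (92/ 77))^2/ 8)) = -1320384/ 1713481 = -0.77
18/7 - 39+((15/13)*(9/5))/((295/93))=-960348/26845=-35.77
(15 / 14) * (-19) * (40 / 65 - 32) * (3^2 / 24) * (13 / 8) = 43605 / 112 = 389.33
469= 469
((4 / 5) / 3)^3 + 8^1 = 8.02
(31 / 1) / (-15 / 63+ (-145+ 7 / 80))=-0.21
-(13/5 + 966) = -4843/5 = -968.60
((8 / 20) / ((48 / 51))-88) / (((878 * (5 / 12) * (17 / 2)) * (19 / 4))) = -21018 / 3544925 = -0.01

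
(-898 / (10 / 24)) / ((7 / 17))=-183192 / 35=-5234.06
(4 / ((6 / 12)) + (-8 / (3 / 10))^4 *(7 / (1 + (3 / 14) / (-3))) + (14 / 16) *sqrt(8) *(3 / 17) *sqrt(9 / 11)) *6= 189 *sqrt(22) / 374 + 8028176848 / 351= 22872301.08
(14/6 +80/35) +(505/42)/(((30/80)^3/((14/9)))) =1833491/5103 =359.30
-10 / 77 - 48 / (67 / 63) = -233518 / 5159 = -45.26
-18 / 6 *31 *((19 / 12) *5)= -736.25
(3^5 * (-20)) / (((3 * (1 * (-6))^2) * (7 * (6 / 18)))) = -135 / 7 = -19.29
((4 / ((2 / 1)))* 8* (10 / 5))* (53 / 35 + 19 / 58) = 59824 / 1015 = 58.94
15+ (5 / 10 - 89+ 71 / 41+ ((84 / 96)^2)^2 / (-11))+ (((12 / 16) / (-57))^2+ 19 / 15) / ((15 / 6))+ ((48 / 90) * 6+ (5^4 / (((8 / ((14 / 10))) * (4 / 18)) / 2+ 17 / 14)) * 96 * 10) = 3780380978945150509 / 11653620633600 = 324395.40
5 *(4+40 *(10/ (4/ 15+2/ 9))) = 4110.91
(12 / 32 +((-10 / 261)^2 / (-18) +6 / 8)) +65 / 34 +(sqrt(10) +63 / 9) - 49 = -3248765411 / 83380104 +sqrt(10) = -35.80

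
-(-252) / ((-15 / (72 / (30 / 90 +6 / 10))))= -1296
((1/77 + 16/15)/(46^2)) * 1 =1247/2443980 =0.00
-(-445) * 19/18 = 8455/18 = 469.72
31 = 31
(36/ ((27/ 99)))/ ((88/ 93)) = 279/ 2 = 139.50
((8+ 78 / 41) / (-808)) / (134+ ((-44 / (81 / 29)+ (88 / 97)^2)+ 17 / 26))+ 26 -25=19645953015107 / 19647964273538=1.00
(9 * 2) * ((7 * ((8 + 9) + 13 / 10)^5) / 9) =28733166.16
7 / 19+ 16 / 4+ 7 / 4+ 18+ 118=10801 / 76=142.12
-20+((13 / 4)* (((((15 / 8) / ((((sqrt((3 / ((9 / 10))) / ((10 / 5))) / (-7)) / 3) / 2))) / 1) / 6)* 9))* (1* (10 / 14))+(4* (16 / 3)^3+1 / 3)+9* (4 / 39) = 206413 / 351 -1755* sqrt(15) / 32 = 375.66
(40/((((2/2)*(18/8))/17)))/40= 68/9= 7.56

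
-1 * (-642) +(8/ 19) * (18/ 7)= 85530/ 133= 643.08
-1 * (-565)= 565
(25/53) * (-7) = -175/53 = -3.30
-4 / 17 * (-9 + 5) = 16 / 17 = 0.94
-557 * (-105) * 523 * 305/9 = 1036581641.67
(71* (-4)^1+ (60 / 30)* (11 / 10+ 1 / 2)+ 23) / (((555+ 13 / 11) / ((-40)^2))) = -2268640 / 3059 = -741.63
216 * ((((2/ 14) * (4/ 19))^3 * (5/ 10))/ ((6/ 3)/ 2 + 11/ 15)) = 51840/ 30584281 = 0.00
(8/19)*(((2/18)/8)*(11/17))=11/2907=0.00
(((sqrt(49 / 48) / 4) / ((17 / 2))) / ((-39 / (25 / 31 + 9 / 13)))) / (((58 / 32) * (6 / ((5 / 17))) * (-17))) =21140 * sqrt(3) / 20153799081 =0.00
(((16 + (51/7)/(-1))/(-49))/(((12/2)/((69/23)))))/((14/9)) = -549/9604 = -0.06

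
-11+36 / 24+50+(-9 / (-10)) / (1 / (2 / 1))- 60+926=9083 / 10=908.30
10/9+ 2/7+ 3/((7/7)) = 277/63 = 4.40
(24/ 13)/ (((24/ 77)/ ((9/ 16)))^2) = 160083/ 26624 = 6.01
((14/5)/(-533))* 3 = -42/2665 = -0.02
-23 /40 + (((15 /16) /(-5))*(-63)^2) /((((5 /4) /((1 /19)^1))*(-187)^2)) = -15305267 /26576440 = -0.58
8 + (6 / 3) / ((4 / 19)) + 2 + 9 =28.50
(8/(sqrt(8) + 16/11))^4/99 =3313402048/564680169 - 254870528 *sqrt(2)/62742241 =0.12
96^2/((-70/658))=-433152/5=-86630.40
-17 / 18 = -0.94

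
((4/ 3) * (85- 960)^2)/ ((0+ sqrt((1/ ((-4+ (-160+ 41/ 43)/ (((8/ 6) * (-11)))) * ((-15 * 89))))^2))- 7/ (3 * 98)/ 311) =31038757257.99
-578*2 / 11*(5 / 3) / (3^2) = -19.46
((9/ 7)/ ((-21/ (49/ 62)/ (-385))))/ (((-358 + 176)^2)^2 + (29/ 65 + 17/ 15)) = 32175/ 1895020067848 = 0.00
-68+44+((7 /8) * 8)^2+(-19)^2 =386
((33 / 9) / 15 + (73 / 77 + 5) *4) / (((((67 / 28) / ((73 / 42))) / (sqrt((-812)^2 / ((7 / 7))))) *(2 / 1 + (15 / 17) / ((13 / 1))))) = 311731247672 / 45469215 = 6855.87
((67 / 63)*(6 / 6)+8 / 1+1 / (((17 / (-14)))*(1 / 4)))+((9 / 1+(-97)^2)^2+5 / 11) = 1044959740768 / 11781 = 88698730.22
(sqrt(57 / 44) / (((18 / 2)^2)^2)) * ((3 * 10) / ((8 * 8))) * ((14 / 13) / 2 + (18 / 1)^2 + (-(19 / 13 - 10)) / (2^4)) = 338075 * sqrt(627) / 320246784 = 0.03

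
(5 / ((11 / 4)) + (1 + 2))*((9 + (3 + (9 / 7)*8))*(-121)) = -90948 / 7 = -12992.57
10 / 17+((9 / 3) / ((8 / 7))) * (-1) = -277 / 136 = -2.04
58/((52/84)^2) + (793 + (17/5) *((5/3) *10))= 507515/507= 1001.02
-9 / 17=-0.53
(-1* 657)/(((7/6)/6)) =-23652/7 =-3378.86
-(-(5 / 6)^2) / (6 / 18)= 25 / 12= 2.08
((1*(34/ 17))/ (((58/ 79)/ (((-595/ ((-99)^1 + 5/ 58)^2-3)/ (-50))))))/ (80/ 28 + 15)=55709821111/ 5965511881250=0.01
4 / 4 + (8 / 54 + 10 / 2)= 166 / 27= 6.15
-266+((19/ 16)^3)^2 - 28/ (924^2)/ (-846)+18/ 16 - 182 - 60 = -27269536965197239/ 54098619531264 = -504.07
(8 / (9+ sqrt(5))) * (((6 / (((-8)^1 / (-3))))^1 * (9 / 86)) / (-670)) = -729 / 2189560+ 81 * sqrt(5) / 2189560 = -0.00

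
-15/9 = -5/3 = -1.67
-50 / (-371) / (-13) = -50 / 4823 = -0.01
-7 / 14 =-1 / 2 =-0.50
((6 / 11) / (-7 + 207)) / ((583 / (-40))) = -6 / 32065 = -0.00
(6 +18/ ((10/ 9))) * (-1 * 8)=-177.60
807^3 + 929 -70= 525558802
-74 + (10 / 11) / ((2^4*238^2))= -368865723 / 4984672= -74.00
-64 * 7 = -448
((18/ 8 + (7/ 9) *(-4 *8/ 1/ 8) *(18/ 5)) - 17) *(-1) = 519/ 20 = 25.95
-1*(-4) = 4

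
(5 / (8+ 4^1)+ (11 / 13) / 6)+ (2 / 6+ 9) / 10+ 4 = 4283 / 780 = 5.49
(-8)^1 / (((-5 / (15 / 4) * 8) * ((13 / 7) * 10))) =21 / 520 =0.04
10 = 10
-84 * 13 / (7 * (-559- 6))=156 / 565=0.28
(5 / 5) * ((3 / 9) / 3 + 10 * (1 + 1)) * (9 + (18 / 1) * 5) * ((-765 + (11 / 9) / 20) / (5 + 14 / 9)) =-274138799 / 1180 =-232321.02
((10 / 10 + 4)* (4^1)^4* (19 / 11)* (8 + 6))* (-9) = -3064320 / 11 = -278574.55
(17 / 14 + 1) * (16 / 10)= 124 / 35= 3.54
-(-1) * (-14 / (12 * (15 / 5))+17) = 299 / 18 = 16.61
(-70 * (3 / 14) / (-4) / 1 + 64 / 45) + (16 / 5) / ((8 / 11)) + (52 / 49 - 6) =40867 / 8820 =4.63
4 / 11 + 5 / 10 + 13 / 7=419 / 154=2.72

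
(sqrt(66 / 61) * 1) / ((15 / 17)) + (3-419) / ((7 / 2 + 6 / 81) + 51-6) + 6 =-6726 / 2623 + 17 * sqrt(4026) / 915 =-1.39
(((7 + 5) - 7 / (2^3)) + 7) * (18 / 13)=1305 / 52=25.10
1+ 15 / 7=22 / 7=3.14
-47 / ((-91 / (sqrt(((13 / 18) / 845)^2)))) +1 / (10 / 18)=191693 / 106470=1.80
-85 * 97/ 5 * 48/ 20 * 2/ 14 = -19788/ 35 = -565.37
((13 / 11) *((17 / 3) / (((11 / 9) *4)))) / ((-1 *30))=-221 / 4840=-0.05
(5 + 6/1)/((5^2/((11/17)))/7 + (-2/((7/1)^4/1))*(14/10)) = 1.99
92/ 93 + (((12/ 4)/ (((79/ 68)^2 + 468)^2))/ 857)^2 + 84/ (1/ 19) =2419936968904299428374356911975124392/ 1515311999111903089167985113626637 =1596.99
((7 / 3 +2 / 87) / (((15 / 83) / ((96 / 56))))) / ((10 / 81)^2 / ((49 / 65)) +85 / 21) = 208386108 / 37925185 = 5.49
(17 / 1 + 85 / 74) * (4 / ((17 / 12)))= 1896 / 37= 51.24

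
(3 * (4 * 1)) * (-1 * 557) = -6684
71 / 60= 1.18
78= 78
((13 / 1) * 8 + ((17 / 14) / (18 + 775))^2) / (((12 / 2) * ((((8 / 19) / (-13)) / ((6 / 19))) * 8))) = -12818458305 / 606790912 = -21.13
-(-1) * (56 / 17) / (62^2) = 14 / 16337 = 0.00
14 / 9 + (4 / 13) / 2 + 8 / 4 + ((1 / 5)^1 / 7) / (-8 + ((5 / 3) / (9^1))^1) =3201931 / 864045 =3.71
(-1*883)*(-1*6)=5298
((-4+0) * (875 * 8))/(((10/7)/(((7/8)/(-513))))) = 17150/513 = 33.43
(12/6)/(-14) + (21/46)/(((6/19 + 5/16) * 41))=-157769/1260791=-0.13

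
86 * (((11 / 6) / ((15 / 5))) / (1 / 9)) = 473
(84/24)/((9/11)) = 77/18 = 4.28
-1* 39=-39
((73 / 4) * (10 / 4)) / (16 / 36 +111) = 3285 / 8024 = 0.41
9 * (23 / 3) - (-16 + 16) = 69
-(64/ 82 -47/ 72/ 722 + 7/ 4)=-5391413/ 2131344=-2.53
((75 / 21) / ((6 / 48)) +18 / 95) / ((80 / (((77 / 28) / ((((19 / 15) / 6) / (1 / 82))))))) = 0.06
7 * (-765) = -5355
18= 18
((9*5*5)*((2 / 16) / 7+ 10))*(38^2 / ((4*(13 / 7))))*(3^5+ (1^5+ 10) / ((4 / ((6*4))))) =14080272525 / 104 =135387235.82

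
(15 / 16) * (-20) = -75 / 4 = -18.75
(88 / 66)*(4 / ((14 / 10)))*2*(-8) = -1280 / 21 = -60.95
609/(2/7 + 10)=1421/24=59.21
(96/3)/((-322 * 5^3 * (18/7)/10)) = -16/5175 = -0.00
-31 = -31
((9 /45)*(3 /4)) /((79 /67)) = 201 /1580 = 0.13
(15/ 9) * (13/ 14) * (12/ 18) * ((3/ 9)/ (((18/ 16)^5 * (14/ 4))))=4259840/ 78121827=0.05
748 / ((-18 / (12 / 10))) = -748 / 15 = -49.87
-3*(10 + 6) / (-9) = 16 / 3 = 5.33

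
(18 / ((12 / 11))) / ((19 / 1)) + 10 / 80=151 / 152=0.99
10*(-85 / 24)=-425 / 12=-35.42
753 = 753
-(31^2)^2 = -923521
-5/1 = -5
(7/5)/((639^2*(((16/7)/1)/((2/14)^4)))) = 0.00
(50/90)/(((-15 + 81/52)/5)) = -1300/6291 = -0.21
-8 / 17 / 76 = -2 / 323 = -0.01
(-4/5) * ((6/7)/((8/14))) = -6/5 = -1.20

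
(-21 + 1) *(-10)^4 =-200000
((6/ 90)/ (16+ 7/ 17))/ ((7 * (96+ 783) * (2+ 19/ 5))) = 17/ 149351769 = 0.00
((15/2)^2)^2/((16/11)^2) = 6125625/4096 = 1495.51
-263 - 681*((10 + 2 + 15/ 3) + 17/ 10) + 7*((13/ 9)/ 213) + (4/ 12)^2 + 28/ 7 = -12993.54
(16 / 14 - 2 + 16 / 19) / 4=-1 / 266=-0.00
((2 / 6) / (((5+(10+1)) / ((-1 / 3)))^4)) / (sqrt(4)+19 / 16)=1 / 50761728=0.00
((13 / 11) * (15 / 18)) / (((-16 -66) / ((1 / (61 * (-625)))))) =13 / 41266500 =0.00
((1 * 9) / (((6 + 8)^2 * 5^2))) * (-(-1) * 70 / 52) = 9 / 3640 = 0.00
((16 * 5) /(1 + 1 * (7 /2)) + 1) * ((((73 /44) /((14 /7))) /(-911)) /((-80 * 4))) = 12337 /230883840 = 0.00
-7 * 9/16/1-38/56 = -517/112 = -4.62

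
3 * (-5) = -15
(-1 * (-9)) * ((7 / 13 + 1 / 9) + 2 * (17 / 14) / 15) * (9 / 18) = 3323 / 910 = 3.65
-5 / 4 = -1.25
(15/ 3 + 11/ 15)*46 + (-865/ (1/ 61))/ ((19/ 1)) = -716311/ 285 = -2513.37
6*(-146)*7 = -6132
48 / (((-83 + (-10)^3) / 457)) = -7312 / 361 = -20.25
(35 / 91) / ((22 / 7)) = 35 / 286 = 0.12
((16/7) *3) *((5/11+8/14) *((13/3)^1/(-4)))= -7.62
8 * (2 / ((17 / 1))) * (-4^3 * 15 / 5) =-3072 / 17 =-180.71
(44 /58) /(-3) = -22 /87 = -0.25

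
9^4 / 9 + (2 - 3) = 728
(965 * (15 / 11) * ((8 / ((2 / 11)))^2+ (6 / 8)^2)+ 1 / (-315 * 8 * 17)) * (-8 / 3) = -2401759670603 / 353430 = -6795573.86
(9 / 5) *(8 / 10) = 36 / 25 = 1.44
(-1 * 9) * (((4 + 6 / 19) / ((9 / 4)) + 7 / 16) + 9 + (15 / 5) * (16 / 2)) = -96733 / 304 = -318.20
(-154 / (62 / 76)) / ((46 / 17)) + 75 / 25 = -47603 / 713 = -66.76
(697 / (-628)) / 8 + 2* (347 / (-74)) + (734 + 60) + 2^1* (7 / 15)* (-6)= 723924911 / 929440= 778.88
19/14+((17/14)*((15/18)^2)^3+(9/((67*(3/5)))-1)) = 43224395/43763328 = 0.99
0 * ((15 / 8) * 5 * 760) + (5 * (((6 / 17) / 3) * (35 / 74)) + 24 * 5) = 75655 / 629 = 120.28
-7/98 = -1/14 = -0.07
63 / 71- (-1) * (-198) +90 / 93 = -431715 / 2201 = -196.14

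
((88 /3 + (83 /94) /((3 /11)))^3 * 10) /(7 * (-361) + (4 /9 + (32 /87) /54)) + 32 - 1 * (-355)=250.24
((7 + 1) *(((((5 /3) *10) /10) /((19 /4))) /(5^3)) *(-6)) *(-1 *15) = 192 /95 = 2.02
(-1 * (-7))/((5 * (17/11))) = 77/85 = 0.91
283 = 283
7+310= 317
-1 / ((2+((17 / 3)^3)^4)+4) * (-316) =167935356 / 582622240418407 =0.00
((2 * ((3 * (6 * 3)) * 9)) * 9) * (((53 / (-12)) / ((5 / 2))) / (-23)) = 77274 / 115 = 671.95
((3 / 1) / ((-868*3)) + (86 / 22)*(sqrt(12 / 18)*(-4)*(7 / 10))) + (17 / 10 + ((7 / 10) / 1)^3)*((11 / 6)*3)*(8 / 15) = 3250469 / 542500-602*sqrt(6) / 165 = -2.95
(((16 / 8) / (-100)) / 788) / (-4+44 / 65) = 13 / 1702080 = 0.00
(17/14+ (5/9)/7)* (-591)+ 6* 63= -16235/42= -386.55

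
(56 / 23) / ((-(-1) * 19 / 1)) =56 / 437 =0.13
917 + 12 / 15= 4589 / 5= 917.80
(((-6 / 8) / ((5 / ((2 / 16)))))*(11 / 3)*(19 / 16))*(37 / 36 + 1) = -15257 / 92160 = -0.17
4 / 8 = 1 / 2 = 0.50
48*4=192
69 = 69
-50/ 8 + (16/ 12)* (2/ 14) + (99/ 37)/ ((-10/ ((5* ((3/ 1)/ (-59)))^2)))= -65744783/ 10818948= -6.08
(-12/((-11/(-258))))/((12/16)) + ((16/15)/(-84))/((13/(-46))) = -16902136/45045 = -375.23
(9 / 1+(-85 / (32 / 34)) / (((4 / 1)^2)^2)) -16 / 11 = 324073 / 45056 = 7.19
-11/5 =-2.20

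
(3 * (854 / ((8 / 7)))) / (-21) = -427 / 4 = -106.75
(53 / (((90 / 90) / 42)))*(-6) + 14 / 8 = -53417 / 4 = -13354.25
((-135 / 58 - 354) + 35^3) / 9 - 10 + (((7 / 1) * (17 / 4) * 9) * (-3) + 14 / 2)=4090441 / 1044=3918.05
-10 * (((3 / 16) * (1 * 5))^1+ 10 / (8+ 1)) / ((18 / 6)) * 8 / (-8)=1475 / 216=6.83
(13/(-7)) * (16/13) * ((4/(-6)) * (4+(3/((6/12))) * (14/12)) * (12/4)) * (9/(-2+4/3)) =-4752/7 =-678.86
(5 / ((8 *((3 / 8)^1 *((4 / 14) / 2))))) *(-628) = -21980 / 3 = -7326.67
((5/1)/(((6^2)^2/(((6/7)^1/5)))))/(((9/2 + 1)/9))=0.00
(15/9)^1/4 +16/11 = 247/132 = 1.87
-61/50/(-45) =61/2250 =0.03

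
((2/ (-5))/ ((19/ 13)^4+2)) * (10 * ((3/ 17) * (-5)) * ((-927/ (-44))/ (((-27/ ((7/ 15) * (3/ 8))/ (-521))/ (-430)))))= -2306666759215/ 140207364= -16451.82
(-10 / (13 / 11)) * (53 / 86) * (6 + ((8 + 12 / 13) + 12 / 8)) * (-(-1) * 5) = -6223525 / 14534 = -428.20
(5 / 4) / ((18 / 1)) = 5 / 72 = 0.07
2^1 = 2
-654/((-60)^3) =109/36000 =0.00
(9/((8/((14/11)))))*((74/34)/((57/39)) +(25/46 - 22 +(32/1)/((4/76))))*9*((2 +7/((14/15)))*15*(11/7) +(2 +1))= 2248350538293/1307504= 1719574.50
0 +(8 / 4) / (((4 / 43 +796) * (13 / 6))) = 129 / 111254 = 0.00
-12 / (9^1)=-4 / 3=-1.33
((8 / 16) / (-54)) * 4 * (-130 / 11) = 130 / 297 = 0.44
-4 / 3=-1.33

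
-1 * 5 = -5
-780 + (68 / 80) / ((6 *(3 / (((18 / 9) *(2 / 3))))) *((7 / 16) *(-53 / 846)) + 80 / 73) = -620691668 / 796955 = -778.83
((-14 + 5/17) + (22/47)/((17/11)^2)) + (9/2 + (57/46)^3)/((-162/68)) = -96366824255/5949516996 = -16.20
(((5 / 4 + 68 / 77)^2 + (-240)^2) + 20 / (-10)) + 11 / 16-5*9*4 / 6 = 1365406905 / 23716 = 57573.24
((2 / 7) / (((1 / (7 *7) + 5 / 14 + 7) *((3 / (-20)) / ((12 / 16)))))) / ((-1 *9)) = 140 / 6507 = 0.02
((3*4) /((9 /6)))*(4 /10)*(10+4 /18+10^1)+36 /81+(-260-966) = -52238 /45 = -1160.84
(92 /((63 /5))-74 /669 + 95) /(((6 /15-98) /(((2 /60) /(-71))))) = 1435681 /2920618512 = 0.00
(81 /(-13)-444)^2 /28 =34257609 /4732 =7239.56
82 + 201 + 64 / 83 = 23553 / 83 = 283.77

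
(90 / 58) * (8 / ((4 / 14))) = 1260 / 29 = 43.45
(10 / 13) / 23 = 10 / 299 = 0.03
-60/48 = -5/4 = -1.25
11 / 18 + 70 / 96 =193 / 144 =1.34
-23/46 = -1/2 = -0.50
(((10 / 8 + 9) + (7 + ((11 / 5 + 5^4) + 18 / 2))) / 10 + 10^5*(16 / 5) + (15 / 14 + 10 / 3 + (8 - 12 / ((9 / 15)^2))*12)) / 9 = 35529.53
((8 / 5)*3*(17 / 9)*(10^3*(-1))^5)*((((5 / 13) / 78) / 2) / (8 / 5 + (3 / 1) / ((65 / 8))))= -1328125000000000 / 117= -11351495726495.73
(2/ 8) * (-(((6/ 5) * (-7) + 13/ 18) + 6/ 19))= 12589/ 6840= 1.84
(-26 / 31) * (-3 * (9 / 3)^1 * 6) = 45.29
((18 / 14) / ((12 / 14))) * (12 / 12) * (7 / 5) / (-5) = -21 / 50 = -0.42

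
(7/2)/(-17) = -7/34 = -0.21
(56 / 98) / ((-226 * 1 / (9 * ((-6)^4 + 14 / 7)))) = -23364 / 791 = -29.54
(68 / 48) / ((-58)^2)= 17 / 40368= 0.00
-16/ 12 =-4/ 3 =-1.33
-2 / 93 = -0.02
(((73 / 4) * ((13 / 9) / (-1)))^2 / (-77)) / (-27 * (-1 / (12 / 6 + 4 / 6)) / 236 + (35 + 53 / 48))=-8174686 / 32742171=-0.25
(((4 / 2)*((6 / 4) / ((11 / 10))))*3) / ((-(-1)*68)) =45 / 374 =0.12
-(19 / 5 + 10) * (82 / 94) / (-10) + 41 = 99179 / 2350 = 42.20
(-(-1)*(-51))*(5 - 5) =0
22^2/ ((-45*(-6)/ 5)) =242/ 27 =8.96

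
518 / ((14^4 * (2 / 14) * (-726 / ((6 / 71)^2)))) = -111 / 119552356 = -0.00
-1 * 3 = -3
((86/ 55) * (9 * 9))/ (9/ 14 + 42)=32508/ 10945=2.97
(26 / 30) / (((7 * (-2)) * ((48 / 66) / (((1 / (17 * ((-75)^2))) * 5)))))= -143 / 32130000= -0.00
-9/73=-0.12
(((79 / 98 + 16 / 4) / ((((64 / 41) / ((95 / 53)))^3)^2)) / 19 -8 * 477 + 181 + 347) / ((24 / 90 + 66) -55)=-566192680290572223430162305 / 1940459082891115580358656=-291.78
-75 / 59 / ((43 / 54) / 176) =-712800 / 2537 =-280.96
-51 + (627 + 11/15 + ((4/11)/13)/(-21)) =8659631/15015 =576.73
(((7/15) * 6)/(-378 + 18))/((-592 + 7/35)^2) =-7/315204516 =-0.00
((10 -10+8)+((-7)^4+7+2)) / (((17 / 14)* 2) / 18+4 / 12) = 304668 / 59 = 5163.86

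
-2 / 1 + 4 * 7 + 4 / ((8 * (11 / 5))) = 577 / 22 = 26.23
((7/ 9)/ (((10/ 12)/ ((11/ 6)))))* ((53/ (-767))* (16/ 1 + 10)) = -8162/ 2655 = -3.07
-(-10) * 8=80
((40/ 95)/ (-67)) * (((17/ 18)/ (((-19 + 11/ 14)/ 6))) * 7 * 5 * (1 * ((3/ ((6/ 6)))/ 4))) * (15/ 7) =140/ 1273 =0.11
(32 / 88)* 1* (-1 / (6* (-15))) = 2 / 495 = 0.00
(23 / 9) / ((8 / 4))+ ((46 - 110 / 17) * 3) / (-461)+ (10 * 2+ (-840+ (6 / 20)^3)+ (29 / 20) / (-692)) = -19986109378139 / 24404418000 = -818.95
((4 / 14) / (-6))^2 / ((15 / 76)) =76 / 6615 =0.01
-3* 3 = -9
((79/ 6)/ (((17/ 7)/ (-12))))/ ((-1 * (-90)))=-0.72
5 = 5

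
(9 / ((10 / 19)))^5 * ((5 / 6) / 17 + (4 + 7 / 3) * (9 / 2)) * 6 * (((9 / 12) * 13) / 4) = 518903441801199 / 850000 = 610474637.41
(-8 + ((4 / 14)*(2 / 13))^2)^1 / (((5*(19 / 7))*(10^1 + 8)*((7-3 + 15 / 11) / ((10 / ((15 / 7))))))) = -728552 / 25575615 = -0.03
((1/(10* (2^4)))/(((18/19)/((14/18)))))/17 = 0.00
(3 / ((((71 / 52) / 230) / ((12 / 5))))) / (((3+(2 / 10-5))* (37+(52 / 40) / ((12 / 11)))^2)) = -688896000 / 1491276119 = -0.46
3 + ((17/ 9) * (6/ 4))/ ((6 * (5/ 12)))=4.13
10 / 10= 1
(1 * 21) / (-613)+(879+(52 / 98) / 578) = 7630039735 / 8680693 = 878.97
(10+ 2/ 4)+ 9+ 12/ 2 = 51/ 2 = 25.50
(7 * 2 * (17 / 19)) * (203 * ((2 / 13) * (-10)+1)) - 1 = -338445 / 247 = -1370.22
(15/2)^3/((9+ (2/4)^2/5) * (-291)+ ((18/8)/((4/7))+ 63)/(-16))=-180000/1125433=-0.16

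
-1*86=-86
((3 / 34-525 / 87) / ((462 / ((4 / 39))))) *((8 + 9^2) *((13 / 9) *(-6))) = 94874 / 93177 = 1.02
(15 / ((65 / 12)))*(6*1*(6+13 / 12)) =1530 / 13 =117.69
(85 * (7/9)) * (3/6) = 595/18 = 33.06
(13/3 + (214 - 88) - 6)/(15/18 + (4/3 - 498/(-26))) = 9698/1663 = 5.83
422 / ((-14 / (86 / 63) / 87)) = -526234 / 147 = -3579.82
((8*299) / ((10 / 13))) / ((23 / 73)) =49348 / 5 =9869.60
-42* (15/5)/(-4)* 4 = 126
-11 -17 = -28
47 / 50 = 0.94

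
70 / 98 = 5 / 7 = 0.71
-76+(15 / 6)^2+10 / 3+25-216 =-3089 / 12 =-257.42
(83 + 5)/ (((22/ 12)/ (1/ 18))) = 8/ 3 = 2.67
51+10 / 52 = 1331 / 26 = 51.19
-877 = -877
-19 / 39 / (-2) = 19 / 78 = 0.24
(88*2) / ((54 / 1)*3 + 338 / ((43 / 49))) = 946 / 2941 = 0.32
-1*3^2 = -9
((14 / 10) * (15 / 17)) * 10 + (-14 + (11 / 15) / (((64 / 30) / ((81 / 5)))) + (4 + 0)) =21547 / 2720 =7.92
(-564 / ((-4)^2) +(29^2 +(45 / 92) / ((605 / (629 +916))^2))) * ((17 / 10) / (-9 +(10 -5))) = -9261764339 / 26939440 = -343.80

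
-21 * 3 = -63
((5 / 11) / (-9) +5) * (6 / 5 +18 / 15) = 392 / 33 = 11.88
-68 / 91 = -0.75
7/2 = 3.50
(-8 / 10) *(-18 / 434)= 36 / 1085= 0.03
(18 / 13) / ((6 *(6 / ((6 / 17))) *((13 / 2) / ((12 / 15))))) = 24 / 14365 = 0.00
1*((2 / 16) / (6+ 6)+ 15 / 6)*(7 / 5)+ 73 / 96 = 4.28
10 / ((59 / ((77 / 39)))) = 770 / 2301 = 0.33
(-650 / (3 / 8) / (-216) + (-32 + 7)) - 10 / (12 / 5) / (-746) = -2050825 / 120852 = -16.97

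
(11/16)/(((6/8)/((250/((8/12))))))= 1375/4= 343.75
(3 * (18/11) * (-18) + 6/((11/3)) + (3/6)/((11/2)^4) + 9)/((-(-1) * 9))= -1137997/131769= -8.64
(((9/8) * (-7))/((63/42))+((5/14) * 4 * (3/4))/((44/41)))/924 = -873/189728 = -0.00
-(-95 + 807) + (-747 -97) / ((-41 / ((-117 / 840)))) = -2051669 / 2870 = -714.87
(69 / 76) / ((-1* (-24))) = 0.04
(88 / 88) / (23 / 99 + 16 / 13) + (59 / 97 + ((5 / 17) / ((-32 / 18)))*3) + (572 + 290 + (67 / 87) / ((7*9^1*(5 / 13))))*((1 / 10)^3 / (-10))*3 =0.54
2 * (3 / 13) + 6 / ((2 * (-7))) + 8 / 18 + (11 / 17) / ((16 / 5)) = 151397 / 222768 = 0.68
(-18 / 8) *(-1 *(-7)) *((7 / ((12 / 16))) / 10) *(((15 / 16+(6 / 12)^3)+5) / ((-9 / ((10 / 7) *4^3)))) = 2716 / 3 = 905.33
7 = 7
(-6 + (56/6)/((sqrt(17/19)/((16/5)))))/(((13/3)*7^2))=-18/637 + 64*sqrt(323)/7735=0.12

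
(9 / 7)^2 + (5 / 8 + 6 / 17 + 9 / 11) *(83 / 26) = 14078605 / 1905904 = 7.39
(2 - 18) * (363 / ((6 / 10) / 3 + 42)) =-29040 / 211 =-137.63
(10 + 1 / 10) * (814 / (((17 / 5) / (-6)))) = -246642 / 17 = -14508.35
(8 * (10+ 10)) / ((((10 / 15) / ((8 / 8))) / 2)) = 480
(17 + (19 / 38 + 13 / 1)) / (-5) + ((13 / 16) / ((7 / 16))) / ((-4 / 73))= -5599 / 140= -39.99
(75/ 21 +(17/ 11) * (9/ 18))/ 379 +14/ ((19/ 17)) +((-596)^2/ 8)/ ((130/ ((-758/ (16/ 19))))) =-88640290865337/ 288328040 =-307428.62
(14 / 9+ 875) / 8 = 7889 / 72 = 109.57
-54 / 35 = -1.54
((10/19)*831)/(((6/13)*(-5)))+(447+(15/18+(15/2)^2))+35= 79699/228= 349.56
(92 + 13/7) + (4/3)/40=19717/210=93.89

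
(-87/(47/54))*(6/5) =-28188/235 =-119.95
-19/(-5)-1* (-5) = 44/5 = 8.80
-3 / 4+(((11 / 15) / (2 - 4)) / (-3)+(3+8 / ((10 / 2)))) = 143 / 36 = 3.97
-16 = -16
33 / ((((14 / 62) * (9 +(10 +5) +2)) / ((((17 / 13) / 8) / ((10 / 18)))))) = 156519 / 94640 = 1.65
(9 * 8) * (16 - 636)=-44640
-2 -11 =-13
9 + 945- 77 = 877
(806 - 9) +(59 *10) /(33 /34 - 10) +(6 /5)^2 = 5626527 /7675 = 733.10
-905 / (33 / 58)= -52490 / 33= -1590.61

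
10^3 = 1000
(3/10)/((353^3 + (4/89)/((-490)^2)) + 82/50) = 213689/31331778262010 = 0.00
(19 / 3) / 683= 19 / 2049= 0.01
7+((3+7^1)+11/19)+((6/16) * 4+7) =991/38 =26.08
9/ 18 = 1/ 2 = 0.50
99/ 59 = 1.68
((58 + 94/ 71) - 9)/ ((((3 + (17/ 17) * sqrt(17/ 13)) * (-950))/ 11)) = -1532817/ 6745000 + 39303 * sqrt(221)/ 6745000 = -0.14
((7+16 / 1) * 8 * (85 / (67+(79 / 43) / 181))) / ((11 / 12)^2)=876428064 / 3155317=277.76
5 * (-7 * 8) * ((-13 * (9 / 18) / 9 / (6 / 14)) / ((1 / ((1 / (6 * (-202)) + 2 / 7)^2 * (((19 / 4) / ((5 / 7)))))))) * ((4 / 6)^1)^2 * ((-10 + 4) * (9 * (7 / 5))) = -70704382567 / 8262810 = -8556.94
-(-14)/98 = 1/7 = 0.14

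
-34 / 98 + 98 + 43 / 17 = 83452 / 833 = 100.18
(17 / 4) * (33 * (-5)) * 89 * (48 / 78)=-499290 / 13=-38406.92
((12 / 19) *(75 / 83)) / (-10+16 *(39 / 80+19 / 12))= 13500 / 547219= 0.02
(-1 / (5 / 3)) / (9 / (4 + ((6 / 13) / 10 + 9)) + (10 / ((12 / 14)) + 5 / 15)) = -848 / 17935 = -0.05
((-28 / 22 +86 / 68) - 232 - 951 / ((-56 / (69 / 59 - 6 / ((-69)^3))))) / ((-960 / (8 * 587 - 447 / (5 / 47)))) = 1688878851791501 / 15464276467200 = 109.21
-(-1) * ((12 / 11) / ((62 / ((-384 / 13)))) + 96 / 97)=202080 / 430001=0.47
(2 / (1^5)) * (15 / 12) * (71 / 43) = 355 / 86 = 4.13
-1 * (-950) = 950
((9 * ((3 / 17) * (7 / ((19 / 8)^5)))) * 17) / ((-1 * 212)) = -1548288 / 131233247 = -0.01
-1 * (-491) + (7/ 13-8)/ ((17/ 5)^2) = 1842262/ 3757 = 490.35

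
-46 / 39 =-1.18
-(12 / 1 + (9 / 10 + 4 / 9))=-13.34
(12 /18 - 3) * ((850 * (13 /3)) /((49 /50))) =-552500 /63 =-8769.84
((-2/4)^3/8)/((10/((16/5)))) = -1/200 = -0.00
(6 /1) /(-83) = -6 /83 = -0.07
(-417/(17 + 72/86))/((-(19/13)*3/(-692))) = -4136084/1121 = -3689.64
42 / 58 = 21 / 29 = 0.72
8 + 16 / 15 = 9.07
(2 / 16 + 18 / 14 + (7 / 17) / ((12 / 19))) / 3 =5891 / 8568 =0.69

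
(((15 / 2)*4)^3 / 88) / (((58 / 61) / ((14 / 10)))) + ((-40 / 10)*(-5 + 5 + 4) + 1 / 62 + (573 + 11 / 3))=30036239 / 29667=1012.45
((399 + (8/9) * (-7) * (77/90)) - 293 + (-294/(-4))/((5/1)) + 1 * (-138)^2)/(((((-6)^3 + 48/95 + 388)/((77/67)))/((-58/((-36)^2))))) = -658428643565/115263228096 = -5.71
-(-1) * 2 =2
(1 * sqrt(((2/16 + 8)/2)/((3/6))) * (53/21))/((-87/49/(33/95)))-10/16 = -4081 * sqrt(130)/33060-5/8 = -2.03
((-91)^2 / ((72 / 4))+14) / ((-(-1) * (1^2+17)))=26.34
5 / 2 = 2.50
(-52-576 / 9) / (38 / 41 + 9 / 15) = -23780 / 313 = -75.97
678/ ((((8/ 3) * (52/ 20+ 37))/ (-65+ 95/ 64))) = -2296725/ 5632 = -407.80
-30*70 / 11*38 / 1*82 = -6543600 / 11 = -594872.73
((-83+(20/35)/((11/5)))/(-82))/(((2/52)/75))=6211725/3157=1967.60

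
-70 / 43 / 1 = -70 / 43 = -1.63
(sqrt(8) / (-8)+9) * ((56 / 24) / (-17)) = -21 / 17+7 * sqrt(2) / 204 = -1.19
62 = 62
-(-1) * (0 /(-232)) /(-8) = 0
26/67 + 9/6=253/134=1.89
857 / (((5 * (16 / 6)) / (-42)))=-53991 / 20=-2699.55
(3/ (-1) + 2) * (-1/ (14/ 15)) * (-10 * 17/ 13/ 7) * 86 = -109650/ 637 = -172.14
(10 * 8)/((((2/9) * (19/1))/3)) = 1080/19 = 56.84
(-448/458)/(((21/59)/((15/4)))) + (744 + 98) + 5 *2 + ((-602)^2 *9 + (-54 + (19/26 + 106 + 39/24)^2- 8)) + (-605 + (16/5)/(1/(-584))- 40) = 40517072191249/12384320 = 3271642.87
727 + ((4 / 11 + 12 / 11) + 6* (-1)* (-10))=8673 / 11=788.45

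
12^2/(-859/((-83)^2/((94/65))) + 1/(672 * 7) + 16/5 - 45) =-303318812160/88426092151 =-3.43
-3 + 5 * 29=142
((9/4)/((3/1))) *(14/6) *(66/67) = 231/134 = 1.72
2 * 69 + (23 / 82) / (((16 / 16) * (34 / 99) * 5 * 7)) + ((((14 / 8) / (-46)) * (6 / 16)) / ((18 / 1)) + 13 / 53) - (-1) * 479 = 7048705934063 / 11419201920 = 617.27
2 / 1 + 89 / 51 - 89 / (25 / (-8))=41087 / 1275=32.23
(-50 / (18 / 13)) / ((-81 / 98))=31850 / 729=43.69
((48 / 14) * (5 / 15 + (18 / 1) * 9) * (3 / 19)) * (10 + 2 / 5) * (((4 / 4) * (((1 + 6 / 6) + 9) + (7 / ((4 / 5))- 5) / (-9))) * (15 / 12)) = 1608074 / 133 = 12090.78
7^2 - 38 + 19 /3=52 /3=17.33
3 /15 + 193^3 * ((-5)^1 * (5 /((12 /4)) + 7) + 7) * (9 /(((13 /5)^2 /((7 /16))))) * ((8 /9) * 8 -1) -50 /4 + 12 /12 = -37711097583953 /40560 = -929760788.56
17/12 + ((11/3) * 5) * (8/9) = 1913/108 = 17.71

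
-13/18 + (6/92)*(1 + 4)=-82/207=-0.40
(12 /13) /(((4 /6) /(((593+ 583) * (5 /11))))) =105840 /143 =740.14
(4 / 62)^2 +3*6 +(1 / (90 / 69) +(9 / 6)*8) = 887123 / 28830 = 30.77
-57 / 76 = -3 / 4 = -0.75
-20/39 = -0.51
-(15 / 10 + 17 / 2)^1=-10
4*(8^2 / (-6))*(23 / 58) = -16.92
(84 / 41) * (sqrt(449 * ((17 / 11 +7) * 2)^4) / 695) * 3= 8906688 * sqrt(449) / 3447895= 54.74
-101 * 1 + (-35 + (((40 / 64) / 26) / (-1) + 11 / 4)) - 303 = -90745 / 208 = -436.27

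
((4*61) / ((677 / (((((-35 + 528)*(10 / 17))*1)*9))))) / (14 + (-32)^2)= 106140 / 117121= 0.91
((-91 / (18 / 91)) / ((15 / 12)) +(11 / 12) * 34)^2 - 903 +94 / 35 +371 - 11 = 6404056507 / 56700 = 112946.32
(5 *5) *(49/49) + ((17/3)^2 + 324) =3430/9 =381.11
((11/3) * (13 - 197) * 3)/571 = -3.54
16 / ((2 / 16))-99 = 29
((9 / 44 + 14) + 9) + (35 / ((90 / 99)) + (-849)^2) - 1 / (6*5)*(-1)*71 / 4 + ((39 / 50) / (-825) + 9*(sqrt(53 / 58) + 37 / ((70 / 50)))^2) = 1665*sqrt(3074) / 203 + 15499367311109 / 21315000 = 727612.49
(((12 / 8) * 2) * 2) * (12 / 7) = 72 / 7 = 10.29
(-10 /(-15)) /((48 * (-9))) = -1 /648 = -0.00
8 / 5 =1.60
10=10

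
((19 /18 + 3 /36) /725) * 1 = 41 /26100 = 0.00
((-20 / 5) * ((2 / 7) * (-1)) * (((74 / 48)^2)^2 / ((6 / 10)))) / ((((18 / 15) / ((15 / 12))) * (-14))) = -234270125 / 292626432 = -0.80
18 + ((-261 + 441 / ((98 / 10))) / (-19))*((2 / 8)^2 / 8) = 5499 / 304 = 18.09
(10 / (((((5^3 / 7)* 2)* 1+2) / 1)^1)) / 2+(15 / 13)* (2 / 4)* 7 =14315 / 3432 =4.17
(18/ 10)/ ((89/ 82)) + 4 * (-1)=-2.34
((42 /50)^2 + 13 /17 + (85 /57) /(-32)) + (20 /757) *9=24375092071 /14670660000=1.66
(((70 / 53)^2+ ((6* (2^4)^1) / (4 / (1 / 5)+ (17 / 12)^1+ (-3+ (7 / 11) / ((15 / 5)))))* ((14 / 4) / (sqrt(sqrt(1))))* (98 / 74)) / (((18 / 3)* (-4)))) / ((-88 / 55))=8188087915 / 12267419856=0.67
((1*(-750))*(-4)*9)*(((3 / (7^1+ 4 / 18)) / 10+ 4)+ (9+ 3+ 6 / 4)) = 6157080 / 13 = 473621.54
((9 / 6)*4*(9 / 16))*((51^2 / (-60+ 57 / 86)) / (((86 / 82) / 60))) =-59245 / 7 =-8463.57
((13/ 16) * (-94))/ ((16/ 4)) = -611/ 32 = -19.09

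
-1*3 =-3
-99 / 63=-11 / 7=-1.57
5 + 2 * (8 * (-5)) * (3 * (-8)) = 1925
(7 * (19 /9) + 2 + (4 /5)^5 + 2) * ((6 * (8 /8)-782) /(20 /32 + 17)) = -3335812928 /3965625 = -841.18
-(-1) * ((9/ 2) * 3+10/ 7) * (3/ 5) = 627/ 70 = 8.96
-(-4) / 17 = 4 / 17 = 0.24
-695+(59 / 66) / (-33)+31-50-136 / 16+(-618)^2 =415128404 / 1089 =381201.47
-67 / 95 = -0.71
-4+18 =14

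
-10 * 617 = -6170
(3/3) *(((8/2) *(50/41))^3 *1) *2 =16000000/68921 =232.15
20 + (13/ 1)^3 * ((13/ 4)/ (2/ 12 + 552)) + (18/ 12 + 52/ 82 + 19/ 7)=35922170/ 950831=37.78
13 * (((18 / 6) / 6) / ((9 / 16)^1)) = 104 / 9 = 11.56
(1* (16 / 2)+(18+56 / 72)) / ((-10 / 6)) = -16.07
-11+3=-8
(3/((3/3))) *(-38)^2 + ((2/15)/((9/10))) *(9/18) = 116966/27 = 4332.07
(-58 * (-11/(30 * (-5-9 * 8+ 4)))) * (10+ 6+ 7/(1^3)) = -7337/1095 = -6.70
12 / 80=0.15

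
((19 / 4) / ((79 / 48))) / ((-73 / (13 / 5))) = -2964 / 28835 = -0.10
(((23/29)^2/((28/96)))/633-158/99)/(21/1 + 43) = -97920919/3935153376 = -0.02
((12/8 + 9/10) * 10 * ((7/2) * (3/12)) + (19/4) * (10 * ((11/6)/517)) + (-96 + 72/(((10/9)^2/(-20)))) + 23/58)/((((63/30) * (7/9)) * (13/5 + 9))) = -507377435/7747292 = -65.49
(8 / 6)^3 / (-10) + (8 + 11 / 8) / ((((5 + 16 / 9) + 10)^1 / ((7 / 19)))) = -96589 / 3098520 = -0.03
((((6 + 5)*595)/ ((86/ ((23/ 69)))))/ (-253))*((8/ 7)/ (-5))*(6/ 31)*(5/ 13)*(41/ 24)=3485/ 1195701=0.00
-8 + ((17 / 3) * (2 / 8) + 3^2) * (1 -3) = -173 / 6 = -28.83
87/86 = 1.01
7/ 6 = 1.17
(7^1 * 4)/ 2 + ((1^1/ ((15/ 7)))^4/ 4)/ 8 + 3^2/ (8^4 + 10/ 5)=15494509883/ 1106460000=14.00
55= 55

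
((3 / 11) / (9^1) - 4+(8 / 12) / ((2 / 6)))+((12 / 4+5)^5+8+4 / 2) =1081609 / 33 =32776.03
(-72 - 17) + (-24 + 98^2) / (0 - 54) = -7193 / 27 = -266.41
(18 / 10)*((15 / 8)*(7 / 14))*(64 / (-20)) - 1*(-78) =363 / 5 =72.60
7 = 7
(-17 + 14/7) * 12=-180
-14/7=-2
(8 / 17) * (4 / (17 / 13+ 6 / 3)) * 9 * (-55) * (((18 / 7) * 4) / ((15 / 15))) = -14826240 / 5117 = -2897.45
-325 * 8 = -2600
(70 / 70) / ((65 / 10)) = 2 / 13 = 0.15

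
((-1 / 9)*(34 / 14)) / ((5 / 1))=-17 / 315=-0.05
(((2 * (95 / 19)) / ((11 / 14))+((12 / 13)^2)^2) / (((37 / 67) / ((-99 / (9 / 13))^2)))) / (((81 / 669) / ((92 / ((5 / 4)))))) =255631881990848 / 844155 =302825763.03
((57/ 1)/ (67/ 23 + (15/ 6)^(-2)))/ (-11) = -575/ 341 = -1.69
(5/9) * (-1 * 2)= -10/9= -1.11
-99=-99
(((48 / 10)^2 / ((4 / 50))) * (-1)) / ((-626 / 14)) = 2016 / 313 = 6.44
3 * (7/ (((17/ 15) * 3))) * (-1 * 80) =-8400/ 17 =-494.12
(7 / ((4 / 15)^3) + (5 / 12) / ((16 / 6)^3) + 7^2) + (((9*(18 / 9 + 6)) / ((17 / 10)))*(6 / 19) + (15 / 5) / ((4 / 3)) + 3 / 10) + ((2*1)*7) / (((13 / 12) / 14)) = 26444064743 / 42997760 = 615.01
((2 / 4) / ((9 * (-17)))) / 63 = -1 / 19278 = -0.00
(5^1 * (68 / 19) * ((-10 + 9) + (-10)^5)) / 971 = -1842.94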